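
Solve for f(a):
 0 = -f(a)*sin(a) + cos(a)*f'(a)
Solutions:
 f(a) = C1/cos(a)


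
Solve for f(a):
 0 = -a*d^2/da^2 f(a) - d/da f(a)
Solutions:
 f(a) = C1 + C2*log(a)


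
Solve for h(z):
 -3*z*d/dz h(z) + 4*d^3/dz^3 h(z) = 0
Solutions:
 h(z) = C1 + Integral(C2*airyai(6^(1/3)*z/2) + C3*airybi(6^(1/3)*z/2), z)


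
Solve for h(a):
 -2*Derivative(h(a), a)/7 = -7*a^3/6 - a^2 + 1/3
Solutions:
 h(a) = C1 + 49*a^4/48 + 7*a^3/6 - 7*a/6


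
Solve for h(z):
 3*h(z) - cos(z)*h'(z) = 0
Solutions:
 h(z) = C1*(sin(z) + 1)^(3/2)/(sin(z) - 1)^(3/2)


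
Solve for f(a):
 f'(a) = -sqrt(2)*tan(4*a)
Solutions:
 f(a) = C1 + sqrt(2)*log(cos(4*a))/4


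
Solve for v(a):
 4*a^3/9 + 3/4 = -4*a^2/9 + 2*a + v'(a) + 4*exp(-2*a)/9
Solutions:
 v(a) = C1 + a^4/9 + 4*a^3/27 - a^2 + 3*a/4 + 2*exp(-2*a)/9


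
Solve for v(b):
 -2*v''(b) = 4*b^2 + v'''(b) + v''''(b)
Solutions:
 v(b) = C1 + C2*b - b^4/6 + b^3/3 + b^2/2 + (C3*sin(sqrt(7)*b/2) + C4*cos(sqrt(7)*b/2))*exp(-b/2)


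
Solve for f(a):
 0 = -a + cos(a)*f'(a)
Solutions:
 f(a) = C1 + Integral(a/cos(a), a)


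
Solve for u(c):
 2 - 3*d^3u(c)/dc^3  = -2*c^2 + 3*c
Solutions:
 u(c) = C1 + C2*c + C3*c^2 + c^5/90 - c^4/24 + c^3/9


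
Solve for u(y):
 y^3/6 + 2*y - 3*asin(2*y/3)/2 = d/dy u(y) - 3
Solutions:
 u(y) = C1 + y^4/24 + y^2 - 3*y*asin(2*y/3)/2 + 3*y - 3*sqrt(9 - 4*y^2)/4


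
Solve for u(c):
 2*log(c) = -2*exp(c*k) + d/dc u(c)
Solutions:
 u(c) = C1 + 2*c*log(c) - 2*c + Piecewise((2*exp(c*k)/k, Ne(k, 0)), (2*c, True))


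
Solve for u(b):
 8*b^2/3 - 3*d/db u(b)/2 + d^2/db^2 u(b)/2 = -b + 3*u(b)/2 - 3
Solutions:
 u(b) = C1*exp(b*(3 - sqrt(21))/2) + C2*exp(b*(3 + sqrt(21))/2) + 16*b^2/9 - 26*b/9 + 164/27


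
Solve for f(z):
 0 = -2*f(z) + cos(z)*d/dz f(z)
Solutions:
 f(z) = C1*(sin(z) + 1)/(sin(z) - 1)


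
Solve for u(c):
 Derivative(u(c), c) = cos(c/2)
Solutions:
 u(c) = C1 + 2*sin(c/2)


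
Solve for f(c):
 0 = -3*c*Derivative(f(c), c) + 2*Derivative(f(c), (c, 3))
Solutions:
 f(c) = C1 + Integral(C2*airyai(2^(2/3)*3^(1/3)*c/2) + C3*airybi(2^(2/3)*3^(1/3)*c/2), c)


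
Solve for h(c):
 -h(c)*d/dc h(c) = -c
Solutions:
 h(c) = -sqrt(C1 + c^2)
 h(c) = sqrt(C1 + c^2)


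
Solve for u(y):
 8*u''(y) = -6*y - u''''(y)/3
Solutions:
 u(y) = C1 + C2*y + C3*sin(2*sqrt(6)*y) + C4*cos(2*sqrt(6)*y) - y^3/8


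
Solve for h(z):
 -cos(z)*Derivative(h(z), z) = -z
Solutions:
 h(z) = C1 + Integral(z/cos(z), z)


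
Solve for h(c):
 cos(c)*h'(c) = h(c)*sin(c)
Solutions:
 h(c) = C1/cos(c)


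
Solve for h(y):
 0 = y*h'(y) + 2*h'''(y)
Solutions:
 h(y) = C1 + Integral(C2*airyai(-2^(2/3)*y/2) + C3*airybi(-2^(2/3)*y/2), y)


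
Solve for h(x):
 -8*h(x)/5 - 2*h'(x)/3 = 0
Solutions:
 h(x) = C1*exp(-12*x/5)


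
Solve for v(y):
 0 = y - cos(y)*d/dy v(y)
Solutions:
 v(y) = C1 + Integral(y/cos(y), y)


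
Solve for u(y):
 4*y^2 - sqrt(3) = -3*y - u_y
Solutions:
 u(y) = C1 - 4*y^3/3 - 3*y^2/2 + sqrt(3)*y


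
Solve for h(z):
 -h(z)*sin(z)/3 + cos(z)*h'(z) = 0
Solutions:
 h(z) = C1/cos(z)^(1/3)


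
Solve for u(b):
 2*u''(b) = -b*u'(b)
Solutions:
 u(b) = C1 + C2*erf(b/2)


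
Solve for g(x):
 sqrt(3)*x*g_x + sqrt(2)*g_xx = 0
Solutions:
 g(x) = C1 + C2*erf(6^(1/4)*x/2)


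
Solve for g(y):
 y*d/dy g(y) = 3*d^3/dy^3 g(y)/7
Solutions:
 g(y) = C1 + Integral(C2*airyai(3^(2/3)*7^(1/3)*y/3) + C3*airybi(3^(2/3)*7^(1/3)*y/3), y)


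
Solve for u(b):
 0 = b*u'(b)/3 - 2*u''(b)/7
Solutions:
 u(b) = C1 + C2*erfi(sqrt(21)*b/6)


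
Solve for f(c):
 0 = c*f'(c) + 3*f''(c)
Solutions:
 f(c) = C1 + C2*erf(sqrt(6)*c/6)


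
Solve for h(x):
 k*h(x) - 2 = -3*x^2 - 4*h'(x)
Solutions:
 h(x) = C1*exp(-k*x/4) - 3*x^2/k + 2/k + 24*x/k^2 - 96/k^3


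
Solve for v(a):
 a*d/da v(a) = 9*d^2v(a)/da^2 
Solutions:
 v(a) = C1 + C2*erfi(sqrt(2)*a/6)


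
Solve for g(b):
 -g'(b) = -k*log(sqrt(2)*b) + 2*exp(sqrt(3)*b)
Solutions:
 g(b) = C1 + b*k*log(b) + b*k*(-1 + log(2)/2) - 2*sqrt(3)*exp(sqrt(3)*b)/3


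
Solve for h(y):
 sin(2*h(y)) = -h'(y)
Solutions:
 h(y) = pi - acos((-C1 - exp(4*y))/(C1 - exp(4*y)))/2
 h(y) = acos((-C1 - exp(4*y))/(C1 - exp(4*y)))/2


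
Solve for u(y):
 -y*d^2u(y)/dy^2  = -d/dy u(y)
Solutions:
 u(y) = C1 + C2*y^2


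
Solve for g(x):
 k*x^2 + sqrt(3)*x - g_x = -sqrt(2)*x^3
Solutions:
 g(x) = C1 + k*x^3/3 + sqrt(2)*x^4/4 + sqrt(3)*x^2/2


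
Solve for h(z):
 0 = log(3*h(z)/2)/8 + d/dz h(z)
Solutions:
 -8*Integral(1/(-log(_y) - log(3) + log(2)), (_y, h(z))) = C1 - z


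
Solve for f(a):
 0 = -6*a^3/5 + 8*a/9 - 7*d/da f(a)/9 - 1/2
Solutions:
 f(a) = C1 - 27*a^4/70 + 4*a^2/7 - 9*a/14


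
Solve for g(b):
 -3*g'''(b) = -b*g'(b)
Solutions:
 g(b) = C1 + Integral(C2*airyai(3^(2/3)*b/3) + C3*airybi(3^(2/3)*b/3), b)


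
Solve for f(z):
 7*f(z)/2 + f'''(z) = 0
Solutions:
 f(z) = C3*exp(-2^(2/3)*7^(1/3)*z/2) + (C1*sin(2^(2/3)*sqrt(3)*7^(1/3)*z/4) + C2*cos(2^(2/3)*sqrt(3)*7^(1/3)*z/4))*exp(2^(2/3)*7^(1/3)*z/4)


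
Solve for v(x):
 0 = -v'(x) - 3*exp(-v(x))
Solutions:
 v(x) = log(C1 - 3*x)


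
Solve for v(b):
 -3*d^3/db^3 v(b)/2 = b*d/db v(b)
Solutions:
 v(b) = C1 + Integral(C2*airyai(-2^(1/3)*3^(2/3)*b/3) + C3*airybi(-2^(1/3)*3^(2/3)*b/3), b)


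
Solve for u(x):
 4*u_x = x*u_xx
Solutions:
 u(x) = C1 + C2*x^5


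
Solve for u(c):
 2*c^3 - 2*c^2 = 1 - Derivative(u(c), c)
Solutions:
 u(c) = C1 - c^4/2 + 2*c^3/3 + c


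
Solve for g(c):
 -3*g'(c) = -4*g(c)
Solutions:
 g(c) = C1*exp(4*c/3)


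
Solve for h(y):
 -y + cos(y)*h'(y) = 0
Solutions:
 h(y) = C1 + Integral(y/cos(y), y)


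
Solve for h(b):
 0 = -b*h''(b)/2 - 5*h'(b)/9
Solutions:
 h(b) = C1 + C2/b^(1/9)


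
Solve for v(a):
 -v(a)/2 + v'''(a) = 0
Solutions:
 v(a) = C3*exp(2^(2/3)*a/2) + (C1*sin(2^(2/3)*sqrt(3)*a/4) + C2*cos(2^(2/3)*sqrt(3)*a/4))*exp(-2^(2/3)*a/4)


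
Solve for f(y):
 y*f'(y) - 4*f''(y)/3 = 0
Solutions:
 f(y) = C1 + C2*erfi(sqrt(6)*y/4)


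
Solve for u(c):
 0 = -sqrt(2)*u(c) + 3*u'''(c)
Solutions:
 u(c) = C3*exp(2^(1/6)*3^(2/3)*c/3) + (C1*sin(6^(1/6)*c/2) + C2*cos(6^(1/6)*c/2))*exp(-2^(1/6)*3^(2/3)*c/6)


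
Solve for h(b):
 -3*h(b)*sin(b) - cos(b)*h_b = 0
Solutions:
 h(b) = C1*cos(b)^3


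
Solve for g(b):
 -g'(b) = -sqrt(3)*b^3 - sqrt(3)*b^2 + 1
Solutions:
 g(b) = C1 + sqrt(3)*b^4/4 + sqrt(3)*b^3/3 - b


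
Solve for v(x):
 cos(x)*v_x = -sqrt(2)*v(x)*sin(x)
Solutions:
 v(x) = C1*cos(x)^(sqrt(2))


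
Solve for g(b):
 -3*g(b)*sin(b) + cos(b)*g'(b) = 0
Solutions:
 g(b) = C1/cos(b)^3


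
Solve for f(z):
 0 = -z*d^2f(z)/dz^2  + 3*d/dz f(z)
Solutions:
 f(z) = C1 + C2*z^4


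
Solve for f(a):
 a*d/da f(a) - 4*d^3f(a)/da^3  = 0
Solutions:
 f(a) = C1 + Integral(C2*airyai(2^(1/3)*a/2) + C3*airybi(2^(1/3)*a/2), a)


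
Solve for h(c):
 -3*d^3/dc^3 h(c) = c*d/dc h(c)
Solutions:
 h(c) = C1 + Integral(C2*airyai(-3^(2/3)*c/3) + C3*airybi(-3^(2/3)*c/3), c)


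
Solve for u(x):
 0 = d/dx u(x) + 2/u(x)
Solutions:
 u(x) = -sqrt(C1 - 4*x)
 u(x) = sqrt(C1 - 4*x)


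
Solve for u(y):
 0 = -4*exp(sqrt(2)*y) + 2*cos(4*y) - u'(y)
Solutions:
 u(y) = C1 - 2*sqrt(2)*exp(sqrt(2)*y) + sin(4*y)/2


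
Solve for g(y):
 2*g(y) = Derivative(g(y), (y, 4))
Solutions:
 g(y) = C1*exp(-2^(1/4)*y) + C2*exp(2^(1/4)*y) + C3*sin(2^(1/4)*y) + C4*cos(2^(1/4)*y)


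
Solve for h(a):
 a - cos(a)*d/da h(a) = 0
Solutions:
 h(a) = C1 + Integral(a/cos(a), a)


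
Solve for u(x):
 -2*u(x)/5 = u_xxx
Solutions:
 u(x) = C3*exp(-2^(1/3)*5^(2/3)*x/5) + (C1*sin(2^(1/3)*sqrt(3)*5^(2/3)*x/10) + C2*cos(2^(1/3)*sqrt(3)*5^(2/3)*x/10))*exp(2^(1/3)*5^(2/3)*x/10)


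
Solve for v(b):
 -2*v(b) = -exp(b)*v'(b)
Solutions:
 v(b) = C1*exp(-2*exp(-b))


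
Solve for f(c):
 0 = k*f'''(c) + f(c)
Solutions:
 f(c) = C1*exp(c*(-1/k)^(1/3)) + C2*exp(c*(-1/k)^(1/3)*(-1 + sqrt(3)*I)/2) + C3*exp(-c*(-1/k)^(1/3)*(1 + sqrt(3)*I)/2)


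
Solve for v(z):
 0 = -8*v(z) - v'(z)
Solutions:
 v(z) = C1*exp(-8*z)


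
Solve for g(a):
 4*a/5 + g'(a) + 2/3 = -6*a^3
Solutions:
 g(a) = C1 - 3*a^4/2 - 2*a^2/5 - 2*a/3


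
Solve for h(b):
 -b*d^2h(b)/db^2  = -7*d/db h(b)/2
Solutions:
 h(b) = C1 + C2*b^(9/2)


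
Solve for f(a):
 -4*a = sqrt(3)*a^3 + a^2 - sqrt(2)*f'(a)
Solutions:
 f(a) = C1 + sqrt(6)*a^4/8 + sqrt(2)*a^3/6 + sqrt(2)*a^2


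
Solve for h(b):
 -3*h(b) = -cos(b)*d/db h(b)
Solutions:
 h(b) = C1*(sin(b) + 1)^(3/2)/(sin(b) - 1)^(3/2)


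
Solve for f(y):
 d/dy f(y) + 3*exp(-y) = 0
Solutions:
 f(y) = C1 + 3*exp(-y)


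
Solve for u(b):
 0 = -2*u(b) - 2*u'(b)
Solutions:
 u(b) = C1*exp(-b)


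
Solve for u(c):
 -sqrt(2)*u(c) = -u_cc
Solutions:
 u(c) = C1*exp(-2^(1/4)*c) + C2*exp(2^(1/4)*c)


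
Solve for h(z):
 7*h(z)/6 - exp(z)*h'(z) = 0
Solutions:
 h(z) = C1*exp(-7*exp(-z)/6)


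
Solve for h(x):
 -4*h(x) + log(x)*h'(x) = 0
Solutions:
 h(x) = C1*exp(4*li(x))


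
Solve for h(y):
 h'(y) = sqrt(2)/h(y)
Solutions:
 h(y) = -sqrt(C1 + 2*sqrt(2)*y)
 h(y) = sqrt(C1 + 2*sqrt(2)*y)


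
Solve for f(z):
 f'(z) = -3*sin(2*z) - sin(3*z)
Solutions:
 f(z) = C1 + 3*cos(2*z)/2 + cos(3*z)/3


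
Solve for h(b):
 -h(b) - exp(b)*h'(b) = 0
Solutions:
 h(b) = C1*exp(exp(-b))


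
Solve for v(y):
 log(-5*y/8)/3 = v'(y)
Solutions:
 v(y) = C1 + y*log(-y)/3 + y*(-log(2) - 1/3 + log(5)/3)


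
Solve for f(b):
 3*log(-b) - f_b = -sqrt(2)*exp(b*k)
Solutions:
 f(b) = C1 + 3*b*log(-b) - 3*b + Piecewise((sqrt(2)*exp(b*k)/k, Ne(k, 0)), (sqrt(2)*b, True))


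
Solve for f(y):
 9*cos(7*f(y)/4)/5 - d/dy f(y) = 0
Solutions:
 -9*y/5 - 2*log(sin(7*f(y)/4) - 1)/7 + 2*log(sin(7*f(y)/4) + 1)/7 = C1


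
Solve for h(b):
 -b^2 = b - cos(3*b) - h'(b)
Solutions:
 h(b) = C1 + b^3/3 + b^2/2 - sin(3*b)/3


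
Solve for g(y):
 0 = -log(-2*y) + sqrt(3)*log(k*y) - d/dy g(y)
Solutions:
 g(y) = C1 + y*(sqrt(3)*log(-k) - sqrt(3) - log(2) + 1) - y*(1 - sqrt(3))*log(-y)


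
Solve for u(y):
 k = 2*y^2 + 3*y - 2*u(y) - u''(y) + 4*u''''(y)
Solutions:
 u(y) = C1*exp(-sqrt(2)*y*sqrt(1 + sqrt(33))/4) + C2*exp(sqrt(2)*y*sqrt(1 + sqrt(33))/4) + C3*sin(sqrt(2)*y*sqrt(-1 + sqrt(33))/4) + C4*cos(sqrt(2)*y*sqrt(-1 + sqrt(33))/4) - k/2 + y^2 + 3*y/2 - 1


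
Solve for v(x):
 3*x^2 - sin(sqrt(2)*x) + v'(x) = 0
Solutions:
 v(x) = C1 - x^3 - sqrt(2)*cos(sqrt(2)*x)/2


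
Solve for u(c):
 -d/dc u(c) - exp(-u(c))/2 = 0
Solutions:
 u(c) = log(C1 - c/2)


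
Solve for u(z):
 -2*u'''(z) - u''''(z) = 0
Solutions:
 u(z) = C1 + C2*z + C3*z^2 + C4*exp(-2*z)


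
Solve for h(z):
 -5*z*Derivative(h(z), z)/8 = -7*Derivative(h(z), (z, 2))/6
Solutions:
 h(z) = C1 + C2*erfi(sqrt(210)*z/28)


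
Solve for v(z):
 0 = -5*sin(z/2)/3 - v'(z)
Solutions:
 v(z) = C1 + 10*cos(z/2)/3


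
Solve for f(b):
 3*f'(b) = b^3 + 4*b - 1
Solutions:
 f(b) = C1 + b^4/12 + 2*b^2/3 - b/3


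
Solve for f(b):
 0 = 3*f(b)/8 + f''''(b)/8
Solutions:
 f(b) = (C1*sin(sqrt(2)*3^(1/4)*b/2) + C2*cos(sqrt(2)*3^(1/4)*b/2))*exp(-sqrt(2)*3^(1/4)*b/2) + (C3*sin(sqrt(2)*3^(1/4)*b/2) + C4*cos(sqrt(2)*3^(1/4)*b/2))*exp(sqrt(2)*3^(1/4)*b/2)


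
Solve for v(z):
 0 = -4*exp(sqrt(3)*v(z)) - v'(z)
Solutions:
 v(z) = sqrt(3)*(2*log(1/(C1 + 4*z)) - log(3))/6


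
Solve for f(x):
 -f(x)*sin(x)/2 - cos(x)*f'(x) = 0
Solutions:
 f(x) = C1*sqrt(cos(x))


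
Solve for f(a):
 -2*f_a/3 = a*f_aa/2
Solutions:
 f(a) = C1 + C2/a^(1/3)


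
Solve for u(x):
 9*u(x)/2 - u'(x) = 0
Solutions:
 u(x) = C1*exp(9*x/2)


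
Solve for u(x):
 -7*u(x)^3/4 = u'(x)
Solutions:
 u(x) = -sqrt(2)*sqrt(-1/(C1 - 7*x))
 u(x) = sqrt(2)*sqrt(-1/(C1 - 7*x))


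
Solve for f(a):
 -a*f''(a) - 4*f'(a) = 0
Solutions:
 f(a) = C1 + C2/a^3


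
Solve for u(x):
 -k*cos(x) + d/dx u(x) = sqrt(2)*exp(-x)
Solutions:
 u(x) = C1 + k*sin(x) - sqrt(2)*exp(-x)


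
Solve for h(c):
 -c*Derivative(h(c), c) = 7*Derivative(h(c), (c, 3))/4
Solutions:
 h(c) = C1 + Integral(C2*airyai(-14^(2/3)*c/7) + C3*airybi(-14^(2/3)*c/7), c)


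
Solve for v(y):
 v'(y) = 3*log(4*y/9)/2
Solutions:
 v(y) = C1 + 3*y*log(y)/2 - 3*y*log(3) - 3*y/2 + 3*y*log(2)


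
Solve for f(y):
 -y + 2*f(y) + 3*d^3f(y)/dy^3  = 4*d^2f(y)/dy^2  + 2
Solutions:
 f(y) = C1*exp(y*(16/(9*sqrt(345) + 179)^(1/3) + (9*sqrt(345) + 179)^(1/3) + 8)/18)*sin(sqrt(3)*y*(-(9*sqrt(345) + 179)^(1/3) + 16/(9*sqrt(345) + 179)^(1/3))/18) + C2*exp(y*(16/(9*sqrt(345) + 179)^(1/3) + (9*sqrt(345) + 179)^(1/3) + 8)/18)*cos(sqrt(3)*y*(-(9*sqrt(345) + 179)^(1/3) + 16/(9*sqrt(345) + 179)^(1/3))/18) + C3*exp(y*(-(9*sqrt(345) + 179)^(1/3) - 16/(9*sqrt(345) + 179)^(1/3) + 4)/9) + y/2 + 1


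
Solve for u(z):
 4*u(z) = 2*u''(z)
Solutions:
 u(z) = C1*exp(-sqrt(2)*z) + C2*exp(sqrt(2)*z)


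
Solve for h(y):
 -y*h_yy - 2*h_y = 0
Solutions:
 h(y) = C1 + C2/y


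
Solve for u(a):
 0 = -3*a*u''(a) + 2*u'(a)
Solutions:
 u(a) = C1 + C2*a^(5/3)


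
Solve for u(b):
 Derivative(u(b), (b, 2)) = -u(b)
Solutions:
 u(b) = C1*sin(b) + C2*cos(b)


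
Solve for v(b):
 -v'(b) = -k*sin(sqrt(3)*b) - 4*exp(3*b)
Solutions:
 v(b) = C1 - sqrt(3)*k*cos(sqrt(3)*b)/3 + 4*exp(3*b)/3


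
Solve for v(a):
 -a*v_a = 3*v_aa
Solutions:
 v(a) = C1 + C2*erf(sqrt(6)*a/6)


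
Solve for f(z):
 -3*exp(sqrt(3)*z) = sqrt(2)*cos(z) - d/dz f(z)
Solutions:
 f(z) = C1 + sqrt(3)*exp(sqrt(3)*z) + sqrt(2)*sin(z)


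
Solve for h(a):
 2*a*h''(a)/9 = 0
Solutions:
 h(a) = C1 + C2*a


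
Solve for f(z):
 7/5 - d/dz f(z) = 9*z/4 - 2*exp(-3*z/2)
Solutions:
 f(z) = C1 - 9*z^2/8 + 7*z/5 - 4*exp(-3*z/2)/3


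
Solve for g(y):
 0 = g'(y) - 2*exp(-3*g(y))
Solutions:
 g(y) = log(C1 + 6*y)/3
 g(y) = log((-3^(1/3) - 3^(5/6)*I)*(C1 + 2*y)^(1/3)/2)
 g(y) = log((-3^(1/3) + 3^(5/6)*I)*(C1 + 2*y)^(1/3)/2)


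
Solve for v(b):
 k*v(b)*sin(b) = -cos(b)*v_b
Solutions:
 v(b) = C1*exp(k*log(cos(b)))


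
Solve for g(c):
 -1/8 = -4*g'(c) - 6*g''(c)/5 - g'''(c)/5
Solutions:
 g(c) = C1 + c/32 + (C2*sin(sqrt(11)*c) + C3*cos(sqrt(11)*c))*exp(-3*c)


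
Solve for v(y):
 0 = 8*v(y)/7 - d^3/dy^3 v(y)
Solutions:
 v(y) = C3*exp(2*7^(2/3)*y/7) + (C1*sin(sqrt(3)*7^(2/3)*y/7) + C2*cos(sqrt(3)*7^(2/3)*y/7))*exp(-7^(2/3)*y/7)


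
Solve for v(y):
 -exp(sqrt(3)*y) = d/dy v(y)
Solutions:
 v(y) = C1 - sqrt(3)*exp(sqrt(3)*y)/3


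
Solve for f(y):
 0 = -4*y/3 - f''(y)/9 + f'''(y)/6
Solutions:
 f(y) = C1 + C2*y + C3*exp(2*y/3) - 2*y^3 - 9*y^2


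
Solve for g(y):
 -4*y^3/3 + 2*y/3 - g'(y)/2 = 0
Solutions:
 g(y) = C1 - 2*y^4/3 + 2*y^2/3


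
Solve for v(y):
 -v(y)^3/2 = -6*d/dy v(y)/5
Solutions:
 v(y) = -sqrt(6)*sqrt(-1/(C1 + 5*y))
 v(y) = sqrt(6)*sqrt(-1/(C1 + 5*y))


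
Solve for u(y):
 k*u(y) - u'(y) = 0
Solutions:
 u(y) = C1*exp(k*y)


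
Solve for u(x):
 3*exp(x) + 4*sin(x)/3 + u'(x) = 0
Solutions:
 u(x) = C1 - 3*exp(x) + 4*cos(x)/3


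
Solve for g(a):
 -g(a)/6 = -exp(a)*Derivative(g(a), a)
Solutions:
 g(a) = C1*exp(-exp(-a)/6)


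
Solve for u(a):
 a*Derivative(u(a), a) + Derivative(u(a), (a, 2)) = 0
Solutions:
 u(a) = C1 + C2*erf(sqrt(2)*a/2)


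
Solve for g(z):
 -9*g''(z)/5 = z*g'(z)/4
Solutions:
 g(z) = C1 + C2*erf(sqrt(10)*z/12)


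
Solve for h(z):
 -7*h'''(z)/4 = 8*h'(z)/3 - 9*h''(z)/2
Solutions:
 h(z) = C1 + C2*exp(z*(27 - sqrt(57))/21) + C3*exp(z*(sqrt(57) + 27)/21)


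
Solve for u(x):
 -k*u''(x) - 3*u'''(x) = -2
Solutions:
 u(x) = C1 + C2*x + C3*exp(-k*x/3) + x^2/k


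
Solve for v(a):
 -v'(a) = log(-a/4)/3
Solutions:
 v(a) = C1 - a*log(-a)/3 + a*(1 + 2*log(2))/3


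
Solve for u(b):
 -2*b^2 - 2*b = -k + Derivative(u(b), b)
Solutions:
 u(b) = C1 - 2*b^3/3 - b^2 + b*k


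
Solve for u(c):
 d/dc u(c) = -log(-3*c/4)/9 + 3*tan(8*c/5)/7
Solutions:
 u(c) = C1 - c*log(-c)/9 - c*log(3)/9 + c/9 + 2*c*log(2)/9 - 15*log(cos(8*c/5))/56


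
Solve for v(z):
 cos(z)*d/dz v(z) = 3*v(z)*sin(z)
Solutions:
 v(z) = C1/cos(z)^3


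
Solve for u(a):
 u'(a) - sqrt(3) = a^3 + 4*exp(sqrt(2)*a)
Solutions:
 u(a) = C1 + a^4/4 + sqrt(3)*a + 2*sqrt(2)*exp(sqrt(2)*a)


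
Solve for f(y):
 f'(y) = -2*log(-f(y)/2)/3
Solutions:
 3*Integral(1/(log(-_y) - log(2)), (_y, f(y)))/2 = C1 - y


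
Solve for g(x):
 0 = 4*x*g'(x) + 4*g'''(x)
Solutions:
 g(x) = C1 + Integral(C2*airyai(-x) + C3*airybi(-x), x)


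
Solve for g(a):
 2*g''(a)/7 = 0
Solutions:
 g(a) = C1 + C2*a


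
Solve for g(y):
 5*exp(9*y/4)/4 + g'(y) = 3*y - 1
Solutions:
 g(y) = C1 + 3*y^2/2 - y - 5*exp(9*y/4)/9


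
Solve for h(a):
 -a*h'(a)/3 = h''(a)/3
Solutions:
 h(a) = C1 + C2*erf(sqrt(2)*a/2)


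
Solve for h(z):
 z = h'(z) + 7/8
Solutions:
 h(z) = C1 + z^2/2 - 7*z/8


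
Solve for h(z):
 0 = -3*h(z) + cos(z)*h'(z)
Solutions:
 h(z) = C1*(sin(z) + 1)^(3/2)/(sin(z) - 1)^(3/2)


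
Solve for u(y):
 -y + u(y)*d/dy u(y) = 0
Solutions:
 u(y) = -sqrt(C1 + y^2)
 u(y) = sqrt(C1 + y^2)


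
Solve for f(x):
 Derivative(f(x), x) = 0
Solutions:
 f(x) = C1


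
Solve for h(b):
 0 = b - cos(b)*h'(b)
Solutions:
 h(b) = C1 + Integral(b/cos(b), b)


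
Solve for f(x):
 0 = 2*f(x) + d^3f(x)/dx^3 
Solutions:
 f(x) = C3*exp(-2^(1/3)*x) + (C1*sin(2^(1/3)*sqrt(3)*x/2) + C2*cos(2^(1/3)*sqrt(3)*x/2))*exp(2^(1/3)*x/2)


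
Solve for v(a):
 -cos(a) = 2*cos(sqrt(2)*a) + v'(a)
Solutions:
 v(a) = C1 - sin(a) - sqrt(2)*sin(sqrt(2)*a)


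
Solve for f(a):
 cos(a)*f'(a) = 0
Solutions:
 f(a) = C1


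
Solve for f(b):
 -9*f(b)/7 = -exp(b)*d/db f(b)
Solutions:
 f(b) = C1*exp(-9*exp(-b)/7)


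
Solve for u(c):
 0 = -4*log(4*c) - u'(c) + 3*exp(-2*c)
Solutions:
 u(c) = C1 - 4*c*log(c) + 4*c*(1 - 2*log(2)) - 3*exp(-2*c)/2


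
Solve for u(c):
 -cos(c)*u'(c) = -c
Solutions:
 u(c) = C1 + Integral(c/cos(c), c)


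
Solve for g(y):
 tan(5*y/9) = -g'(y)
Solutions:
 g(y) = C1 + 9*log(cos(5*y/9))/5


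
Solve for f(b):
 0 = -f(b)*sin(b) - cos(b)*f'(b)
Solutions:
 f(b) = C1*cos(b)


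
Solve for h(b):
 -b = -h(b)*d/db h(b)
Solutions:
 h(b) = -sqrt(C1 + b^2)
 h(b) = sqrt(C1 + b^2)


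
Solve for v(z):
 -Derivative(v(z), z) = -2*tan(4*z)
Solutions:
 v(z) = C1 - log(cos(4*z))/2


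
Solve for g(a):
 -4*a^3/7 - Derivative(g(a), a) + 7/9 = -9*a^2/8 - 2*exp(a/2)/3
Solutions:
 g(a) = C1 - a^4/7 + 3*a^3/8 + 7*a/9 + 4*exp(a/2)/3


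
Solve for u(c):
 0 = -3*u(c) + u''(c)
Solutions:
 u(c) = C1*exp(-sqrt(3)*c) + C2*exp(sqrt(3)*c)


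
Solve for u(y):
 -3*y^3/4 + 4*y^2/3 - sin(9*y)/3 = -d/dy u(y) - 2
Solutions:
 u(y) = C1 + 3*y^4/16 - 4*y^3/9 - 2*y - cos(9*y)/27


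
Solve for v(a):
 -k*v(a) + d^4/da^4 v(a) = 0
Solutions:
 v(a) = C1*exp(-a*k^(1/4)) + C2*exp(a*k^(1/4)) + C3*exp(-I*a*k^(1/4)) + C4*exp(I*a*k^(1/4))


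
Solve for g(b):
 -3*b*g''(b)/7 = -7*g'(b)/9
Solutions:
 g(b) = C1 + C2*b^(76/27)


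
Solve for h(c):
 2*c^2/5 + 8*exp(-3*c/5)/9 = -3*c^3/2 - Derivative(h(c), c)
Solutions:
 h(c) = C1 - 3*c^4/8 - 2*c^3/15 + 40*exp(-3*c/5)/27


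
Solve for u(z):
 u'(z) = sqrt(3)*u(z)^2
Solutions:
 u(z) = -1/(C1 + sqrt(3)*z)


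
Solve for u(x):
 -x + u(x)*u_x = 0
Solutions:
 u(x) = -sqrt(C1 + x^2)
 u(x) = sqrt(C1 + x^2)


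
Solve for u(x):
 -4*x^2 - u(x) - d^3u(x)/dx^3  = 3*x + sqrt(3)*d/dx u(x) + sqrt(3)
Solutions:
 u(x) = C1*exp(x*(-2*2^(1/3)*3^(5/6)/(3 + sqrt(4*sqrt(3) + 9))^(1/3) + 6^(2/3)*(3 + sqrt(4*sqrt(3) + 9))^(1/3))/12)*sin(x*(2*6^(1/3)/(3 + sqrt(4*sqrt(3) + 9))^(1/3) + 2^(2/3)*3^(1/6)*(3 + sqrt(4*sqrt(3) + 9))^(1/3))/4) + C2*exp(x*(-2*2^(1/3)*3^(5/6)/(3 + sqrt(4*sqrt(3) + 9))^(1/3) + 6^(2/3)*(3 + sqrt(4*sqrt(3) + 9))^(1/3))/12)*cos(x*(2*6^(1/3)/(3 + sqrt(4*sqrt(3) + 9))^(1/3) + 2^(2/3)*3^(1/6)*(3 + sqrt(4*sqrt(3) + 9))^(1/3))/4) + C3*exp(-x*(-2*2^(1/3)*3^(5/6)/(3 + sqrt(4*sqrt(3) + 9))^(1/3) + 6^(2/3)*(3 + sqrt(4*sqrt(3) + 9))^(1/3))/6) - 4*x^2 - 3*x + 8*sqrt(3)*x - 24 + 2*sqrt(3)


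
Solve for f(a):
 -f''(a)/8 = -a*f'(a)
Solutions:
 f(a) = C1 + C2*erfi(2*a)


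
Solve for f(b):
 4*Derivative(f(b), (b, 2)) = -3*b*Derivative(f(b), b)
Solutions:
 f(b) = C1 + C2*erf(sqrt(6)*b/4)


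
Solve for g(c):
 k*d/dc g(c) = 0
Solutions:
 g(c) = C1


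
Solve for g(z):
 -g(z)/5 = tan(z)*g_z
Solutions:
 g(z) = C1/sin(z)^(1/5)


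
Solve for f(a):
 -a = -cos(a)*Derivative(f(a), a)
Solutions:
 f(a) = C1 + Integral(a/cos(a), a)


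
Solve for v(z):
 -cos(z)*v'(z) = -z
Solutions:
 v(z) = C1 + Integral(z/cos(z), z)


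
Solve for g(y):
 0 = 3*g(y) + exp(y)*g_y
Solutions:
 g(y) = C1*exp(3*exp(-y))


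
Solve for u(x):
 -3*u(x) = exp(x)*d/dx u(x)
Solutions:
 u(x) = C1*exp(3*exp(-x))


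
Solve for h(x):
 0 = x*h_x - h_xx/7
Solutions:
 h(x) = C1 + C2*erfi(sqrt(14)*x/2)


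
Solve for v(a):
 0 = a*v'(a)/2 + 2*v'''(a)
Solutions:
 v(a) = C1 + Integral(C2*airyai(-2^(1/3)*a/2) + C3*airybi(-2^(1/3)*a/2), a)


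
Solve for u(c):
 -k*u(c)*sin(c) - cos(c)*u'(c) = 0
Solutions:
 u(c) = C1*exp(k*log(cos(c)))


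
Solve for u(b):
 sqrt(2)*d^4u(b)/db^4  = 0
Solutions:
 u(b) = C1 + C2*b + C3*b^2 + C4*b^3


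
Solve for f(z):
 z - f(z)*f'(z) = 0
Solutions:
 f(z) = -sqrt(C1 + z^2)
 f(z) = sqrt(C1 + z^2)


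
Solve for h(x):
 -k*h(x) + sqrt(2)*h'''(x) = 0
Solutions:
 h(x) = C1*exp(2^(5/6)*k^(1/3)*x/2) + C2*exp(2^(5/6)*k^(1/3)*x*(-1 + sqrt(3)*I)/4) + C3*exp(-2^(5/6)*k^(1/3)*x*(1 + sqrt(3)*I)/4)


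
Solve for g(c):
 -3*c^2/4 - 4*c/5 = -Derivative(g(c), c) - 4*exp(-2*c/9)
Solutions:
 g(c) = C1 + c^3/4 + 2*c^2/5 + 18*exp(-2*c/9)


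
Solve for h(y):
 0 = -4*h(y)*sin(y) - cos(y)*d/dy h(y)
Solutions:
 h(y) = C1*cos(y)^4


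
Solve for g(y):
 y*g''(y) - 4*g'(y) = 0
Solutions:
 g(y) = C1 + C2*y^5


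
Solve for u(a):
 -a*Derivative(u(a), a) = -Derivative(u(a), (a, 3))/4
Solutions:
 u(a) = C1 + Integral(C2*airyai(2^(2/3)*a) + C3*airybi(2^(2/3)*a), a)


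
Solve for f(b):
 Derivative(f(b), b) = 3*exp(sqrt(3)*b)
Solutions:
 f(b) = C1 + sqrt(3)*exp(sqrt(3)*b)


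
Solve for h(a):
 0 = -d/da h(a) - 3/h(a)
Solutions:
 h(a) = -sqrt(C1 - 6*a)
 h(a) = sqrt(C1 - 6*a)


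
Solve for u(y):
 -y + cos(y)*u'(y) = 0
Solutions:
 u(y) = C1 + Integral(y/cos(y), y)


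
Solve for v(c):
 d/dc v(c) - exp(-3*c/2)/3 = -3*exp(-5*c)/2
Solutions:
 v(c) = C1 + 3*exp(-5*c)/10 - 2*exp(-3*c/2)/9


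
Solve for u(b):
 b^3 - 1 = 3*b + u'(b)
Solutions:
 u(b) = C1 + b^4/4 - 3*b^2/2 - b


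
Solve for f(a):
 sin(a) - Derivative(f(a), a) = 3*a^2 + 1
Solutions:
 f(a) = C1 - a^3 - a - cos(a)


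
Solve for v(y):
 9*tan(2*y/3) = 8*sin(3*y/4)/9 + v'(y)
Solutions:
 v(y) = C1 - 27*log(cos(2*y/3))/2 + 32*cos(3*y/4)/27


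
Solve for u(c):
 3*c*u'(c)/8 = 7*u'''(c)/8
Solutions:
 u(c) = C1 + Integral(C2*airyai(3^(1/3)*7^(2/3)*c/7) + C3*airybi(3^(1/3)*7^(2/3)*c/7), c)


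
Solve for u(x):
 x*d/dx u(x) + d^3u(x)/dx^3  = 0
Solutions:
 u(x) = C1 + Integral(C2*airyai(-x) + C3*airybi(-x), x)


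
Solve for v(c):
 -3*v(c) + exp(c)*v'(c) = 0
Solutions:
 v(c) = C1*exp(-3*exp(-c))


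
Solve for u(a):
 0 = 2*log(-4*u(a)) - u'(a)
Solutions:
 -Integral(1/(log(-_y) + 2*log(2)), (_y, u(a)))/2 = C1 - a


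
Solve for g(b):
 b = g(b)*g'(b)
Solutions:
 g(b) = -sqrt(C1 + b^2)
 g(b) = sqrt(C1 + b^2)


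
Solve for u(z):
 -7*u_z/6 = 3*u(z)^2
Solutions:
 u(z) = 7/(C1 + 18*z)


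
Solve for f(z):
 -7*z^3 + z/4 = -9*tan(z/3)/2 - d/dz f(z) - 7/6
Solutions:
 f(z) = C1 + 7*z^4/4 - z^2/8 - 7*z/6 + 27*log(cos(z/3))/2


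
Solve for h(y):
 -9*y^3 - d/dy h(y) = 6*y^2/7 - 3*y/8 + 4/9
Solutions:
 h(y) = C1 - 9*y^4/4 - 2*y^3/7 + 3*y^2/16 - 4*y/9


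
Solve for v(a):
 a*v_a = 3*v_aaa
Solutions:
 v(a) = C1 + Integral(C2*airyai(3^(2/3)*a/3) + C3*airybi(3^(2/3)*a/3), a)


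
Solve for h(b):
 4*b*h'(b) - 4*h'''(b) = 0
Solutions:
 h(b) = C1 + Integral(C2*airyai(b) + C3*airybi(b), b)


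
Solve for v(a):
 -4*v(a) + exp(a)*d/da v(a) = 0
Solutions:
 v(a) = C1*exp(-4*exp(-a))


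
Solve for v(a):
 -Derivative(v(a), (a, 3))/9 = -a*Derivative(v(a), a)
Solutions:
 v(a) = C1 + Integral(C2*airyai(3^(2/3)*a) + C3*airybi(3^(2/3)*a), a)


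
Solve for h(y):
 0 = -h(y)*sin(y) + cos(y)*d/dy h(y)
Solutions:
 h(y) = C1/cos(y)


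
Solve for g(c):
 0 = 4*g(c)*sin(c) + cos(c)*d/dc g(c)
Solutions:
 g(c) = C1*cos(c)^4


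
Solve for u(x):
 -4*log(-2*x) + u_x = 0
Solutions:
 u(x) = C1 + 4*x*log(-x) + 4*x*(-1 + log(2))


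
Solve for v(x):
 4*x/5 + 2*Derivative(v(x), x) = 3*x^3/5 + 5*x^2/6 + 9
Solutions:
 v(x) = C1 + 3*x^4/40 + 5*x^3/36 - x^2/5 + 9*x/2


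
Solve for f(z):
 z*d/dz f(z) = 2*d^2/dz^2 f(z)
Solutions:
 f(z) = C1 + C2*erfi(z/2)


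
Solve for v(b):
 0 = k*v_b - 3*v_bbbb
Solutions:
 v(b) = C1 + C2*exp(3^(2/3)*b*k^(1/3)/3) + C3*exp(b*k^(1/3)*(-3^(2/3) + 3*3^(1/6)*I)/6) + C4*exp(-b*k^(1/3)*(3^(2/3) + 3*3^(1/6)*I)/6)


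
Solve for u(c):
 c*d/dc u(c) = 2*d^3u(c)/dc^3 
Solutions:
 u(c) = C1 + Integral(C2*airyai(2^(2/3)*c/2) + C3*airybi(2^(2/3)*c/2), c)


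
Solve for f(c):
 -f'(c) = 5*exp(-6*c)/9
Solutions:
 f(c) = C1 + 5*exp(-6*c)/54


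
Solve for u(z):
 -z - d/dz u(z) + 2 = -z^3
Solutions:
 u(z) = C1 + z^4/4 - z^2/2 + 2*z


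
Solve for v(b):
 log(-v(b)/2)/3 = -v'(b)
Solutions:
 3*Integral(1/(log(-_y) - log(2)), (_y, v(b))) = C1 - b


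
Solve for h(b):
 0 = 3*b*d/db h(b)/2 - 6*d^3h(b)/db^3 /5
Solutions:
 h(b) = C1 + Integral(C2*airyai(10^(1/3)*b/2) + C3*airybi(10^(1/3)*b/2), b)


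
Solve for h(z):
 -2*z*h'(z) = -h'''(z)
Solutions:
 h(z) = C1 + Integral(C2*airyai(2^(1/3)*z) + C3*airybi(2^(1/3)*z), z)


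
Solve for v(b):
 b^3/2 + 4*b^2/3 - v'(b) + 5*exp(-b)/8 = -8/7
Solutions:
 v(b) = C1 + b^4/8 + 4*b^3/9 + 8*b/7 - 5*exp(-b)/8


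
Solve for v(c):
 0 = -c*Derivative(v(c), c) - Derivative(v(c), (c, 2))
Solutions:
 v(c) = C1 + C2*erf(sqrt(2)*c/2)


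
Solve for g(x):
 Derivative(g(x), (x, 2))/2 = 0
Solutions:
 g(x) = C1 + C2*x


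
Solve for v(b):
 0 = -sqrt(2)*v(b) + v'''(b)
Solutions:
 v(b) = C3*exp(2^(1/6)*b) + (C1*sin(2^(1/6)*sqrt(3)*b/2) + C2*cos(2^(1/6)*sqrt(3)*b/2))*exp(-2^(1/6)*b/2)


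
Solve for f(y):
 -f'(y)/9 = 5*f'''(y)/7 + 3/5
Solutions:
 f(y) = C1 + C2*sin(sqrt(35)*y/15) + C3*cos(sqrt(35)*y/15) - 27*y/5


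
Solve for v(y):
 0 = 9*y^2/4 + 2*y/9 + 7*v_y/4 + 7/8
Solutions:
 v(y) = C1 - 3*y^3/7 - 4*y^2/63 - y/2


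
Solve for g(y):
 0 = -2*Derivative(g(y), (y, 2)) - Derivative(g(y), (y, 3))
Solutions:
 g(y) = C1 + C2*y + C3*exp(-2*y)


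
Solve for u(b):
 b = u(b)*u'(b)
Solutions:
 u(b) = -sqrt(C1 + b^2)
 u(b) = sqrt(C1 + b^2)


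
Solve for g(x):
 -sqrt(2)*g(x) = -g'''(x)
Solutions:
 g(x) = C3*exp(2^(1/6)*x) + (C1*sin(2^(1/6)*sqrt(3)*x/2) + C2*cos(2^(1/6)*sqrt(3)*x/2))*exp(-2^(1/6)*x/2)


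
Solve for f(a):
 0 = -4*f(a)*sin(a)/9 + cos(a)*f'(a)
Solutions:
 f(a) = C1/cos(a)^(4/9)


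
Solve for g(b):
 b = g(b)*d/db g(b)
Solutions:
 g(b) = -sqrt(C1 + b^2)
 g(b) = sqrt(C1 + b^2)


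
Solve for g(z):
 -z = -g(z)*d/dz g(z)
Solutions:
 g(z) = -sqrt(C1 + z^2)
 g(z) = sqrt(C1 + z^2)


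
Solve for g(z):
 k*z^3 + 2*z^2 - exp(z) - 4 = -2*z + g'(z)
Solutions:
 g(z) = C1 + k*z^4/4 + 2*z^3/3 + z^2 - 4*z - exp(z)


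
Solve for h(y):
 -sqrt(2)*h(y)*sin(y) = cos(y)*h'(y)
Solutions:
 h(y) = C1*cos(y)^(sqrt(2))


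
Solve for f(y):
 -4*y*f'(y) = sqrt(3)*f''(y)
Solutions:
 f(y) = C1 + C2*erf(sqrt(2)*3^(3/4)*y/3)


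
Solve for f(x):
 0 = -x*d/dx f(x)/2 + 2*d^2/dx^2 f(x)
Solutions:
 f(x) = C1 + C2*erfi(sqrt(2)*x/4)


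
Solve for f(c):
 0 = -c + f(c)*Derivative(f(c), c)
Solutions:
 f(c) = -sqrt(C1 + c^2)
 f(c) = sqrt(C1 + c^2)


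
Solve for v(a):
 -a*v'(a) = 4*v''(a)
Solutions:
 v(a) = C1 + C2*erf(sqrt(2)*a/4)


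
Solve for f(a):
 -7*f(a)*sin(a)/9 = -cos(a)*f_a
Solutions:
 f(a) = C1/cos(a)^(7/9)


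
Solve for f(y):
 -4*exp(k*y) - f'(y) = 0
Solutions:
 f(y) = C1 - 4*exp(k*y)/k


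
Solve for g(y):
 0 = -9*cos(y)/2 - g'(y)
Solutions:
 g(y) = C1 - 9*sin(y)/2


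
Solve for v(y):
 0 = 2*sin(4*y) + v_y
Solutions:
 v(y) = C1 + cos(4*y)/2


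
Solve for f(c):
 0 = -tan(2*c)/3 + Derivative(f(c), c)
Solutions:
 f(c) = C1 - log(cos(2*c))/6


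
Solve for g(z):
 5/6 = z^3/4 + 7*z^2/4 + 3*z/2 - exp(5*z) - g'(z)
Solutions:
 g(z) = C1 + z^4/16 + 7*z^3/12 + 3*z^2/4 - 5*z/6 - exp(5*z)/5


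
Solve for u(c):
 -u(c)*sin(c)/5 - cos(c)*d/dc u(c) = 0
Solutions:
 u(c) = C1*cos(c)^(1/5)


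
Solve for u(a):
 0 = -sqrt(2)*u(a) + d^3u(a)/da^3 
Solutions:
 u(a) = C3*exp(2^(1/6)*a) + (C1*sin(2^(1/6)*sqrt(3)*a/2) + C2*cos(2^(1/6)*sqrt(3)*a/2))*exp(-2^(1/6)*a/2)


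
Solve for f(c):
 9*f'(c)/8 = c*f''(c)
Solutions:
 f(c) = C1 + C2*c^(17/8)


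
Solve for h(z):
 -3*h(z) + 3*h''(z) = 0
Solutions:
 h(z) = C1*exp(-z) + C2*exp(z)


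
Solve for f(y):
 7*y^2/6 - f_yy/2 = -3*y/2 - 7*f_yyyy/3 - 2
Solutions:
 f(y) = C1 + C2*y + C3*exp(-sqrt(42)*y/14) + C4*exp(sqrt(42)*y/14) + 7*y^4/36 + y^3/2 + 116*y^2/9


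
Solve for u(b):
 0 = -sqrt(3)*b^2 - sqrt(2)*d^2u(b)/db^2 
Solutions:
 u(b) = C1 + C2*b - sqrt(6)*b^4/24


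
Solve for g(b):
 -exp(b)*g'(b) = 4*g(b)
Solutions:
 g(b) = C1*exp(4*exp(-b))


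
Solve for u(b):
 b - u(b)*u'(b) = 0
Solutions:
 u(b) = -sqrt(C1 + b^2)
 u(b) = sqrt(C1 + b^2)


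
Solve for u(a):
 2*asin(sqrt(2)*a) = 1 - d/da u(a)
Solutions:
 u(a) = C1 - 2*a*asin(sqrt(2)*a) + a - sqrt(2)*sqrt(1 - 2*a^2)


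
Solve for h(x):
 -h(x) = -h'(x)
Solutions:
 h(x) = C1*exp(x)


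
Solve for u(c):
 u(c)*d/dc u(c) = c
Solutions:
 u(c) = -sqrt(C1 + c^2)
 u(c) = sqrt(C1 + c^2)


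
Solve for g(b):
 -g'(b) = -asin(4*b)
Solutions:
 g(b) = C1 + b*asin(4*b) + sqrt(1 - 16*b^2)/4


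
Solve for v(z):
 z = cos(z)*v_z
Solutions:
 v(z) = C1 + Integral(z/cos(z), z)


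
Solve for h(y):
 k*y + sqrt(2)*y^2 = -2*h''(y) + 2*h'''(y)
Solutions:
 h(y) = C1 + C2*y + C3*exp(y) - sqrt(2)*y^4/24 + y^3*(-k - 2*sqrt(2))/12 + y^2*(-k - 2*sqrt(2))/4


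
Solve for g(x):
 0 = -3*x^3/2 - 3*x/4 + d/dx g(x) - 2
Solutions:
 g(x) = C1 + 3*x^4/8 + 3*x^2/8 + 2*x


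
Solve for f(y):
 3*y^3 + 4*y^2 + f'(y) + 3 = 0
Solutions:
 f(y) = C1 - 3*y^4/4 - 4*y^3/3 - 3*y


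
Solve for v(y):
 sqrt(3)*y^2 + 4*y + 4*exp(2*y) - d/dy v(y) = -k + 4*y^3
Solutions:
 v(y) = C1 + k*y - y^4 + sqrt(3)*y^3/3 + 2*y^2 + 2*exp(2*y)


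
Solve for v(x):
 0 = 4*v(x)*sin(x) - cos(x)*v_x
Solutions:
 v(x) = C1/cos(x)^4


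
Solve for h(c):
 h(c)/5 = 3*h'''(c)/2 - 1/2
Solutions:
 h(c) = C3*exp(15^(2/3)*2^(1/3)*c/15) + (C1*sin(2^(1/3)*3^(1/6)*5^(2/3)*c/10) + C2*cos(2^(1/3)*3^(1/6)*5^(2/3)*c/10))*exp(-15^(2/3)*2^(1/3)*c/30) - 5/2


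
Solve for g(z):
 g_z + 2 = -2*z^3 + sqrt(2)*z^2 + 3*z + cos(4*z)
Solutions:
 g(z) = C1 - z^4/2 + sqrt(2)*z^3/3 + 3*z^2/2 - 2*z + sin(4*z)/4


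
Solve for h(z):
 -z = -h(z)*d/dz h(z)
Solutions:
 h(z) = -sqrt(C1 + z^2)
 h(z) = sqrt(C1 + z^2)


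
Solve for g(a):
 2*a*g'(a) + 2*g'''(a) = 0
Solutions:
 g(a) = C1 + Integral(C2*airyai(-a) + C3*airybi(-a), a)


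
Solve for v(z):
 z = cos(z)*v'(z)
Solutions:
 v(z) = C1 + Integral(z/cos(z), z)


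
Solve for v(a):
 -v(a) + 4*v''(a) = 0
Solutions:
 v(a) = C1*exp(-a/2) + C2*exp(a/2)


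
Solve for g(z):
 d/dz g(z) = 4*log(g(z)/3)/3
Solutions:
 3*Integral(1/(-log(_y) + log(3)), (_y, g(z)))/4 = C1 - z


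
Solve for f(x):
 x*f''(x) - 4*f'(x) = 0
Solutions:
 f(x) = C1 + C2*x^5


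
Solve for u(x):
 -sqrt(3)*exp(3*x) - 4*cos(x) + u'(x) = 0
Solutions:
 u(x) = C1 + sqrt(3)*exp(3*x)/3 + 4*sin(x)


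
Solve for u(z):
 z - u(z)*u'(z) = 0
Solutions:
 u(z) = -sqrt(C1 + z^2)
 u(z) = sqrt(C1 + z^2)


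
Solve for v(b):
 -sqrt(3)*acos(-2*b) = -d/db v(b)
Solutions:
 v(b) = C1 + sqrt(3)*(b*acos(-2*b) + sqrt(1 - 4*b^2)/2)


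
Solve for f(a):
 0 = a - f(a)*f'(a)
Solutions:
 f(a) = -sqrt(C1 + a^2)
 f(a) = sqrt(C1 + a^2)


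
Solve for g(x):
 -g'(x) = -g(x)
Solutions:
 g(x) = C1*exp(x)


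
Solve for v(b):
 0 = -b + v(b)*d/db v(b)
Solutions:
 v(b) = -sqrt(C1 + b^2)
 v(b) = sqrt(C1 + b^2)


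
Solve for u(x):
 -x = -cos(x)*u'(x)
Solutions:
 u(x) = C1 + Integral(x/cos(x), x)


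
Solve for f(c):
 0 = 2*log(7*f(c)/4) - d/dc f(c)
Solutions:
 Integral(1/(-log(_y) - log(7) + 2*log(2)), (_y, f(c)))/2 = C1 - c


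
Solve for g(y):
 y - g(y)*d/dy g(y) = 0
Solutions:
 g(y) = -sqrt(C1 + y^2)
 g(y) = sqrt(C1 + y^2)


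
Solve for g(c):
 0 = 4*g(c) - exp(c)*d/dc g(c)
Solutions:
 g(c) = C1*exp(-4*exp(-c))


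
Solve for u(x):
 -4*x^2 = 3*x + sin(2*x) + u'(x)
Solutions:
 u(x) = C1 - 4*x^3/3 - 3*x^2/2 + cos(2*x)/2


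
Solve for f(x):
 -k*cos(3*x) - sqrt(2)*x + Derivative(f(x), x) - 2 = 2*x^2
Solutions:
 f(x) = C1 + k*sin(3*x)/3 + 2*x^3/3 + sqrt(2)*x^2/2 + 2*x


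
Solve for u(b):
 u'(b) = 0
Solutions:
 u(b) = C1


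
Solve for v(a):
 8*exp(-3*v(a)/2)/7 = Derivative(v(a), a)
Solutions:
 v(a) = 2*log(C1 + 12*a/7)/3
 v(a) = 2*log(14^(2/3)*(-3^(1/3) - 3^(5/6)*I)*(C1 + 8*a)^(1/3)/28)
 v(a) = 2*log(14^(2/3)*(-3^(1/3) + 3^(5/6)*I)*(C1 + 8*a)^(1/3)/28)


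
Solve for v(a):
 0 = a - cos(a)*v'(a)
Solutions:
 v(a) = C1 + Integral(a/cos(a), a)


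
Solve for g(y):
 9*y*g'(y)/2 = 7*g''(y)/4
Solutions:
 g(y) = C1 + C2*erfi(3*sqrt(7)*y/7)


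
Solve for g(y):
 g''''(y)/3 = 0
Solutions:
 g(y) = C1 + C2*y + C3*y^2 + C4*y^3


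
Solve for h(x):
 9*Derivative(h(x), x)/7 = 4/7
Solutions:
 h(x) = C1 + 4*x/9


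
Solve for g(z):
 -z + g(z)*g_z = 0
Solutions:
 g(z) = -sqrt(C1 + z^2)
 g(z) = sqrt(C1 + z^2)


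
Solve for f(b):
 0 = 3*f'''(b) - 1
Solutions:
 f(b) = C1 + C2*b + C3*b^2 + b^3/18


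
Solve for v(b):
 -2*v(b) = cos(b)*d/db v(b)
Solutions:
 v(b) = C1*(sin(b) - 1)/(sin(b) + 1)


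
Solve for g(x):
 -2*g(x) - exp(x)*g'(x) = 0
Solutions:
 g(x) = C1*exp(2*exp(-x))


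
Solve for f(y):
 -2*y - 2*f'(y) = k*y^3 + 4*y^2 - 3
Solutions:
 f(y) = C1 - k*y^4/8 - 2*y^3/3 - y^2/2 + 3*y/2


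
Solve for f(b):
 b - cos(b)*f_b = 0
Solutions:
 f(b) = C1 + Integral(b/cos(b), b)


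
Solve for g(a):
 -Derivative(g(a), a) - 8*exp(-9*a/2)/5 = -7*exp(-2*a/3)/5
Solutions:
 g(a) = C1 + 16*exp(-9*a/2)/45 - 21*exp(-2*a/3)/10


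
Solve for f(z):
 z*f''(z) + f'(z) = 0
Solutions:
 f(z) = C1 + C2*log(z)


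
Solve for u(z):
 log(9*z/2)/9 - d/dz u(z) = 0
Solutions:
 u(z) = C1 + z*log(z)/9 - z/9 - z*log(2)/9 + 2*z*log(3)/9


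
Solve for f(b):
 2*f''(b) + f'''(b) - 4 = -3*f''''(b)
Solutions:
 f(b) = C1 + C2*b + b^2 + (C3*sin(sqrt(23)*b/6) + C4*cos(sqrt(23)*b/6))*exp(-b/6)


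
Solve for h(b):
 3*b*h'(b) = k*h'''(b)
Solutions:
 h(b) = C1 + Integral(C2*airyai(3^(1/3)*b*(1/k)^(1/3)) + C3*airybi(3^(1/3)*b*(1/k)^(1/3)), b)


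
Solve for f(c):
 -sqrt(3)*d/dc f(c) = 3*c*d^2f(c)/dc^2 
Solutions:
 f(c) = C1 + C2*c^(1 - sqrt(3)/3)


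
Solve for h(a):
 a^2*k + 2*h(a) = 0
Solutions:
 h(a) = -a^2*k/2


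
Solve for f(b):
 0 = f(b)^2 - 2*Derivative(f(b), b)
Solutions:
 f(b) = -2/(C1 + b)


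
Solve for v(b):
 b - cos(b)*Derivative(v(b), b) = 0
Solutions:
 v(b) = C1 + Integral(b/cos(b), b)


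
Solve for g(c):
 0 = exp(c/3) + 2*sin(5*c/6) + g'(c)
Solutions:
 g(c) = C1 - 3*exp(c/3) + 12*cos(5*c/6)/5


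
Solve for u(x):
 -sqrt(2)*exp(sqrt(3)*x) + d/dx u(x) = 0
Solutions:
 u(x) = C1 + sqrt(6)*exp(sqrt(3)*x)/3


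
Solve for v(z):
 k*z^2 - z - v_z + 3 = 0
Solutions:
 v(z) = C1 + k*z^3/3 - z^2/2 + 3*z


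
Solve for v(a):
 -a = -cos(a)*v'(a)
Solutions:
 v(a) = C1 + Integral(a/cos(a), a)


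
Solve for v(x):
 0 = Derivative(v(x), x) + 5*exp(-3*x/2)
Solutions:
 v(x) = C1 + 10*exp(-3*x/2)/3


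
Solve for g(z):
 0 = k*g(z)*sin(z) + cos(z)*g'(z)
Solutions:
 g(z) = C1*exp(k*log(cos(z)))


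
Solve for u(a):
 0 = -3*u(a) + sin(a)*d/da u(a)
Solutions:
 u(a) = C1*(cos(a) - 1)^(3/2)/(cos(a) + 1)^(3/2)


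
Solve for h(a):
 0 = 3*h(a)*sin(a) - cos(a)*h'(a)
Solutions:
 h(a) = C1/cos(a)^3


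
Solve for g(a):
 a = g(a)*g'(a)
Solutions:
 g(a) = -sqrt(C1 + a^2)
 g(a) = sqrt(C1 + a^2)


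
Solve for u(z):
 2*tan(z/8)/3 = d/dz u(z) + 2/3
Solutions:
 u(z) = C1 - 2*z/3 - 16*log(cos(z/8))/3


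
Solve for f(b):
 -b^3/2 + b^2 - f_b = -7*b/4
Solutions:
 f(b) = C1 - b^4/8 + b^3/3 + 7*b^2/8


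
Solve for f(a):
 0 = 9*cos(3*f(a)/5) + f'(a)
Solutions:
 9*a - 5*log(sin(3*f(a)/5) - 1)/6 + 5*log(sin(3*f(a)/5) + 1)/6 = C1


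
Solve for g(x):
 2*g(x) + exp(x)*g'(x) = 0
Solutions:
 g(x) = C1*exp(2*exp(-x))


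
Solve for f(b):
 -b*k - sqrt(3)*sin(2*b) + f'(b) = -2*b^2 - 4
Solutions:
 f(b) = C1 - 2*b^3/3 + b^2*k/2 - 4*b - sqrt(3)*cos(2*b)/2


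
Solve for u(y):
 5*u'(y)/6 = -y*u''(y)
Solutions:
 u(y) = C1 + C2*y^(1/6)


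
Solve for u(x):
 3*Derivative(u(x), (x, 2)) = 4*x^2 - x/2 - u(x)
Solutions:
 u(x) = C1*sin(sqrt(3)*x/3) + C2*cos(sqrt(3)*x/3) + 4*x^2 - x/2 - 24


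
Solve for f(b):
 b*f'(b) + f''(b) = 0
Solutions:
 f(b) = C1 + C2*erf(sqrt(2)*b/2)


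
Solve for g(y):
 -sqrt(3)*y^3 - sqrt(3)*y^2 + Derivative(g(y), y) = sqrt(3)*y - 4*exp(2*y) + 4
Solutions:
 g(y) = C1 + sqrt(3)*y^4/4 + sqrt(3)*y^3/3 + sqrt(3)*y^2/2 + 4*y - 2*exp(2*y)


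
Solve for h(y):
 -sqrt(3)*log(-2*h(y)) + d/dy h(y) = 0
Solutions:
 -sqrt(3)*Integral(1/(log(-_y) + log(2)), (_y, h(y)))/3 = C1 - y


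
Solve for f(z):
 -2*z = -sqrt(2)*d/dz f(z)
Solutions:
 f(z) = C1 + sqrt(2)*z^2/2


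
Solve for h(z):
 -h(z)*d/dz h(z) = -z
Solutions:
 h(z) = -sqrt(C1 + z^2)
 h(z) = sqrt(C1 + z^2)


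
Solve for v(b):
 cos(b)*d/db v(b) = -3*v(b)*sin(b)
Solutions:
 v(b) = C1*cos(b)^3


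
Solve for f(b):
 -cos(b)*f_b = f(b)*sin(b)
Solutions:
 f(b) = C1*cos(b)


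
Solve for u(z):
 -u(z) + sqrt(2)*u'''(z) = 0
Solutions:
 u(z) = C3*exp(2^(5/6)*z/2) + (C1*sin(2^(5/6)*sqrt(3)*z/4) + C2*cos(2^(5/6)*sqrt(3)*z/4))*exp(-2^(5/6)*z/4)


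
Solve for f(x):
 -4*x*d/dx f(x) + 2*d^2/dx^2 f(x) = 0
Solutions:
 f(x) = C1 + C2*erfi(x)


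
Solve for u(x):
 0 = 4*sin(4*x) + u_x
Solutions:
 u(x) = C1 + cos(4*x)


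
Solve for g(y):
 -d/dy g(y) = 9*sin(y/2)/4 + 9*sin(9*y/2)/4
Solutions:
 g(y) = C1 + 9*cos(y/2)/2 + cos(9*y/2)/2


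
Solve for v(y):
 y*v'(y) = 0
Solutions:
 v(y) = C1


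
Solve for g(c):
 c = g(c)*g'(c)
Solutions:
 g(c) = -sqrt(C1 + c^2)
 g(c) = sqrt(C1 + c^2)


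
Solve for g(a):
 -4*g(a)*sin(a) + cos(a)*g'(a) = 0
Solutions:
 g(a) = C1/cos(a)^4


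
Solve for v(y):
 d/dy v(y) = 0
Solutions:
 v(y) = C1


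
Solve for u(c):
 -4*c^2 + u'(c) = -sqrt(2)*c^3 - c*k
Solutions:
 u(c) = C1 - sqrt(2)*c^4/4 + 4*c^3/3 - c^2*k/2


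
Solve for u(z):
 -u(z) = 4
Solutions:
 u(z) = -4


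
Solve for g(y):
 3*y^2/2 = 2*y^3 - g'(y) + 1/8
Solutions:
 g(y) = C1 + y^4/2 - y^3/2 + y/8


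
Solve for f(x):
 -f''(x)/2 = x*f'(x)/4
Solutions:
 f(x) = C1 + C2*erf(x/2)
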